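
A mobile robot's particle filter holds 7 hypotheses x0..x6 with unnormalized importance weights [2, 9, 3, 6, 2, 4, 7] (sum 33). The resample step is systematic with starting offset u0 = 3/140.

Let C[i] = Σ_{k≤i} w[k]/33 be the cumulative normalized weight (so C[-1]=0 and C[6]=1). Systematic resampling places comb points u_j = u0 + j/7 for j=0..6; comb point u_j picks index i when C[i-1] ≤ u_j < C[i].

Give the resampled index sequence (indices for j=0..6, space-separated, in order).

0 1 1 3 3 5 6

C = [2/33, 1/3, 14/33, 20/33, 2/3, 26/33, 1]
j=0: u_0=3/140 ∈ [0, 2/33) → index 0
j=1: u_1=23/140 ∈ [2/33, 1/3) → index 1
j=2: u_2=43/140 ∈ [2/33, 1/3) → index 1
j=3: u_3=9/20 ∈ [14/33, 20/33) → index 3
j=4: u_4=83/140 ∈ [14/33, 20/33) → index 3
j=5: u_5=103/140 ∈ [2/3, 26/33) → index 5
j=6: u_6=123/140 ∈ [26/33, 1) → index 6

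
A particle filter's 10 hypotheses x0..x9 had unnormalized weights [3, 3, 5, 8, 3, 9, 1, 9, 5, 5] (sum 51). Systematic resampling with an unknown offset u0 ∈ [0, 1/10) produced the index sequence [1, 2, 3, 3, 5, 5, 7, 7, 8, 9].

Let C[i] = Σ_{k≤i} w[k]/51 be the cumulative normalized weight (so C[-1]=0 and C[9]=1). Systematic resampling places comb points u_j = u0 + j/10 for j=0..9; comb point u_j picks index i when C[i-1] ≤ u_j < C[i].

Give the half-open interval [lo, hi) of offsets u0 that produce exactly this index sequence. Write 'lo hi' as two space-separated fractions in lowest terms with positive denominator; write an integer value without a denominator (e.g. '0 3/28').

C = [1/17, 2/17, 11/51, 19/51, 22/51, 31/51, 32/51, 41/51, 46/51, 1]
j=0 picked index 1: u0 ∈ [1/17, 2/17)
j=1 picked index 2: u0 ∈ [3/170, 59/510)
j=2 picked index 3: u0 ∈ [4/255, 44/255)
j=3 picked index 3: u0 ∈ [-43/510, 37/510)
j=4 picked index 5: u0 ∈ [8/255, 53/255)
j=5 picked index 5: u0 ∈ [-7/102, 11/102)
j=6 picked index 7: u0 ∈ [7/255, 52/255)
j=7 picked index 7: u0 ∈ [-37/510, 53/510)
j=8 picked index 8: u0 ∈ [1/255, 26/255)
j=9 picked index 9: u0 ∈ [1/510, 1/10)
intersection: [1/17, 37/510)

1/17 37/510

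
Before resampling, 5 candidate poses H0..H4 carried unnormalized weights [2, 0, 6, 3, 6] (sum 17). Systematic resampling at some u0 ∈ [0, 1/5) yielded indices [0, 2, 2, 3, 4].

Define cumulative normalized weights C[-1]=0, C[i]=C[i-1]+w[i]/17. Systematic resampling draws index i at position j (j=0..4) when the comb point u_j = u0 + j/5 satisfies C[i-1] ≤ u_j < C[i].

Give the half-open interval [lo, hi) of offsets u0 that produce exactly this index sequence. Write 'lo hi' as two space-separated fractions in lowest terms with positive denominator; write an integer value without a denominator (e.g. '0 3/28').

C = [2/17, 2/17, 8/17, 11/17, 1]
j=0 picked index 0: u0 ∈ [0, 2/17)
j=1 picked index 2: u0 ∈ [-7/85, 23/85)
j=2 picked index 2: u0 ∈ [-24/85, 6/85)
j=3 picked index 3: u0 ∈ [-11/85, 4/85)
j=4 picked index 4: u0 ∈ [-13/85, 1/5)
intersection: [0, 4/85)

0 4/85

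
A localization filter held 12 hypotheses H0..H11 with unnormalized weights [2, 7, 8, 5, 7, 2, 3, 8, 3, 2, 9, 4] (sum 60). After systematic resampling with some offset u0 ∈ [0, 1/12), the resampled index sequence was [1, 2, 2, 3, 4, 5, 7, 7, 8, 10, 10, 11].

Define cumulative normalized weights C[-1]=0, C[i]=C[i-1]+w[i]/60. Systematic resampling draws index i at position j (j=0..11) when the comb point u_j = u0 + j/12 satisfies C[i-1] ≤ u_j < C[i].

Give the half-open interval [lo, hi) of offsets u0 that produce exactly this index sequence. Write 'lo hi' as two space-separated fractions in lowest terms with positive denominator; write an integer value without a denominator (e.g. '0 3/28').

1/15 1/12

C = [1/30, 3/20, 17/60, 11/30, 29/60, 31/60, 17/30, 7/10, 3/4, 47/60, 14/15, 1]
j=0 picked index 1: u0 ∈ [1/30, 3/20)
j=1 picked index 2: u0 ∈ [1/15, 1/5)
j=2 picked index 2: u0 ∈ [-1/60, 7/60)
j=3 picked index 3: u0 ∈ [1/30, 7/60)
j=4 picked index 4: u0 ∈ [1/30, 3/20)
j=5 picked index 5: u0 ∈ [1/15, 1/10)
j=6 picked index 7: u0 ∈ [1/15, 1/5)
j=7 picked index 7: u0 ∈ [-1/60, 7/60)
j=8 picked index 8: u0 ∈ [1/30, 1/12)
j=9 picked index 10: u0 ∈ [1/30, 11/60)
j=10 picked index 10: u0 ∈ [-1/20, 1/10)
j=11 picked index 11: u0 ∈ [1/60, 1/12)
intersection: [1/15, 1/12)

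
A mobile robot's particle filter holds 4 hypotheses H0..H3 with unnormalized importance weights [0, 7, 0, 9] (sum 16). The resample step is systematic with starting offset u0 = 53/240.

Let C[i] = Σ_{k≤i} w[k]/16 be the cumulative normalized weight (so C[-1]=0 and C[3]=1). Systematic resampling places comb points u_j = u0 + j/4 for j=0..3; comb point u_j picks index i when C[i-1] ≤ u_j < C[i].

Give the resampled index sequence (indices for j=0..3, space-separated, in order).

1 3 3 3

C = [0, 7/16, 7/16, 1]
j=0: u_0=53/240 ∈ [0, 7/16) → index 1
j=1: u_1=113/240 ∈ [7/16, 1) → index 3
j=2: u_2=173/240 ∈ [7/16, 1) → index 3
j=3: u_3=233/240 ∈ [7/16, 1) → index 3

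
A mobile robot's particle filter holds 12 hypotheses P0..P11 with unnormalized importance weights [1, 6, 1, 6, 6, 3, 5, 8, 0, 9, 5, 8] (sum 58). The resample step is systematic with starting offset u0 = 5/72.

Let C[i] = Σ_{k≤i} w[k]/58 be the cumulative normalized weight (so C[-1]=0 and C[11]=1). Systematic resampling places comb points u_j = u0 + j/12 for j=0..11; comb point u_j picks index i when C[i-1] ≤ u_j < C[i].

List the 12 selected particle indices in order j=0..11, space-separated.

C = [1/58, 7/58, 4/29, 7/29, 10/29, 23/58, 14/29, 18/29, 18/29, 45/58, 25/29, 1]
j=0: u_0=5/72 ∈ [1/58, 7/58) → index 1
j=1: u_1=11/72 ∈ [4/29, 7/29) → index 3
j=2: u_2=17/72 ∈ [4/29, 7/29) → index 3
j=3: u_3=23/72 ∈ [7/29, 10/29) → index 4
j=4: u_4=29/72 ∈ [23/58, 14/29) → index 6
j=5: u_5=35/72 ∈ [14/29, 18/29) → index 7
j=6: u_6=41/72 ∈ [14/29, 18/29) → index 7
j=7: u_7=47/72 ∈ [18/29, 45/58) → index 9
j=8: u_8=53/72 ∈ [18/29, 45/58) → index 9
j=9: u_9=59/72 ∈ [45/58, 25/29) → index 10
j=10: u_10=65/72 ∈ [25/29, 1) → index 11
j=11: u_11=71/72 ∈ [25/29, 1) → index 11

1 3 3 4 6 7 7 9 9 10 11 11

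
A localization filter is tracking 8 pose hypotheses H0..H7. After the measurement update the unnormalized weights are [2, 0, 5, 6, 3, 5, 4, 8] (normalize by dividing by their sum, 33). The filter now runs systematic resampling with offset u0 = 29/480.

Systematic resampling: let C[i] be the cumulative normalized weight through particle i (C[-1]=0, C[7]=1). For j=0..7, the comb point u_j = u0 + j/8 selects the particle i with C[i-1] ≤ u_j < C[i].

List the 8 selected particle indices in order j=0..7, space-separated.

C = [2/33, 2/33, 7/33, 13/33, 16/33, 7/11, 25/33, 1]
j=0: u_0=29/480 ∈ [0, 2/33) → index 0
j=1: u_1=89/480 ∈ [2/33, 7/33) → index 2
j=2: u_2=149/480 ∈ [7/33, 13/33) → index 3
j=3: u_3=209/480 ∈ [13/33, 16/33) → index 4
j=4: u_4=269/480 ∈ [16/33, 7/11) → index 5
j=5: u_5=329/480 ∈ [7/11, 25/33) → index 6
j=6: u_6=389/480 ∈ [25/33, 1) → index 7
j=7: u_7=449/480 ∈ [25/33, 1) → index 7

0 2 3 4 5 6 7 7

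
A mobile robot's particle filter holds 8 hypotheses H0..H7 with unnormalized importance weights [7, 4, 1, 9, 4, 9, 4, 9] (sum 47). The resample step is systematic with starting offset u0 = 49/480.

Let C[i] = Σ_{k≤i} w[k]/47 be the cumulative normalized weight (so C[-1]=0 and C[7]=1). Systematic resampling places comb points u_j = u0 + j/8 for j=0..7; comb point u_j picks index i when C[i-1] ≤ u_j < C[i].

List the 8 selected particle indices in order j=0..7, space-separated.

0 1 3 4 5 6 7 7

C = [7/47, 11/47, 12/47, 21/47, 25/47, 34/47, 38/47, 1]
j=0: u_0=49/480 ∈ [0, 7/47) → index 0
j=1: u_1=109/480 ∈ [7/47, 11/47) → index 1
j=2: u_2=169/480 ∈ [12/47, 21/47) → index 3
j=3: u_3=229/480 ∈ [21/47, 25/47) → index 4
j=4: u_4=289/480 ∈ [25/47, 34/47) → index 5
j=5: u_5=349/480 ∈ [34/47, 38/47) → index 6
j=6: u_6=409/480 ∈ [38/47, 1) → index 7
j=7: u_7=469/480 ∈ [38/47, 1) → index 7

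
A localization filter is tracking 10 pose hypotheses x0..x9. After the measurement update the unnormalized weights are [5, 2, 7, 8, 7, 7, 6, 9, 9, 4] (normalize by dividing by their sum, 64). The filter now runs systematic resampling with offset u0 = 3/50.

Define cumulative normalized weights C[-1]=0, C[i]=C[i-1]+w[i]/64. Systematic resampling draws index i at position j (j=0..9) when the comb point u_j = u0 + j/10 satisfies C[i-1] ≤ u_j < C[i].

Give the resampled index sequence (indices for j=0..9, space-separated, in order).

C = [5/64, 7/64, 7/32, 11/32, 29/64, 9/16, 21/32, 51/64, 15/16, 1]
j=0: u_0=3/50 ∈ [0, 5/64) → index 0
j=1: u_1=4/25 ∈ [7/64, 7/32) → index 2
j=2: u_2=13/50 ∈ [7/32, 11/32) → index 3
j=3: u_3=9/25 ∈ [11/32, 29/64) → index 4
j=4: u_4=23/50 ∈ [29/64, 9/16) → index 5
j=5: u_5=14/25 ∈ [29/64, 9/16) → index 5
j=6: u_6=33/50 ∈ [21/32, 51/64) → index 7
j=7: u_7=19/25 ∈ [21/32, 51/64) → index 7
j=8: u_8=43/50 ∈ [51/64, 15/16) → index 8
j=9: u_9=24/25 ∈ [15/16, 1) → index 9

0 2 3 4 5 5 7 7 8 9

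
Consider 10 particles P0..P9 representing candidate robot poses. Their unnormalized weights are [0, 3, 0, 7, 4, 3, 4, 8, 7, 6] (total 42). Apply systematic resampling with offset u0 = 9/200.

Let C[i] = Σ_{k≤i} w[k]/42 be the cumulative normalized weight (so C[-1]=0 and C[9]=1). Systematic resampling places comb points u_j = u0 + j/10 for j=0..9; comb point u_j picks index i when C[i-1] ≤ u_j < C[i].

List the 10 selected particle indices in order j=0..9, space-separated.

1 3 4 5 6 7 7 8 8 9

C = [0, 1/14, 1/14, 5/21, 1/3, 17/42, 1/2, 29/42, 6/7, 1]
j=0: u_0=9/200 ∈ [0, 1/14) → index 1
j=1: u_1=29/200 ∈ [1/14, 5/21) → index 3
j=2: u_2=49/200 ∈ [5/21, 1/3) → index 4
j=3: u_3=69/200 ∈ [1/3, 17/42) → index 5
j=4: u_4=89/200 ∈ [17/42, 1/2) → index 6
j=5: u_5=109/200 ∈ [1/2, 29/42) → index 7
j=6: u_6=129/200 ∈ [1/2, 29/42) → index 7
j=7: u_7=149/200 ∈ [29/42, 6/7) → index 8
j=8: u_8=169/200 ∈ [29/42, 6/7) → index 8
j=9: u_9=189/200 ∈ [6/7, 1) → index 9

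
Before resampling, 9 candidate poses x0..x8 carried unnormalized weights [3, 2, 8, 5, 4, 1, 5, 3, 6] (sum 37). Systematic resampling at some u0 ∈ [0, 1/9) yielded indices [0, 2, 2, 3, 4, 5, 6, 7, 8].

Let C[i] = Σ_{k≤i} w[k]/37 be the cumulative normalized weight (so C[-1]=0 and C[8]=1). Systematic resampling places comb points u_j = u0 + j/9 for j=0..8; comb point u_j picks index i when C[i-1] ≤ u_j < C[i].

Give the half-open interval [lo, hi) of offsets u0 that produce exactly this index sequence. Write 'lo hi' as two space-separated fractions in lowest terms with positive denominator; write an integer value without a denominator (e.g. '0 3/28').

C = [3/37, 5/37, 13/37, 18/37, 22/37, 23/37, 28/37, 31/37, 1]
j=0 picked index 0: u0 ∈ [0, 3/37)
j=1 picked index 2: u0 ∈ [8/333, 80/333)
j=2 picked index 2: u0 ∈ [-29/333, 43/333)
j=3 picked index 3: u0 ∈ [2/111, 17/111)
j=4 picked index 4: u0 ∈ [14/333, 50/333)
j=5 picked index 5: u0 ∈ [13/333, 22/333)
j=6 picked index 6: u0 ∈ [-5/111, 10/111)
j=7 picked index 7: u0 ∈ [-7/333, 20/333)
j=8 picked index 8: u0 ∈ [-17/333, 1/9)
intersection: [14/333, 20/333)

14/333 20/333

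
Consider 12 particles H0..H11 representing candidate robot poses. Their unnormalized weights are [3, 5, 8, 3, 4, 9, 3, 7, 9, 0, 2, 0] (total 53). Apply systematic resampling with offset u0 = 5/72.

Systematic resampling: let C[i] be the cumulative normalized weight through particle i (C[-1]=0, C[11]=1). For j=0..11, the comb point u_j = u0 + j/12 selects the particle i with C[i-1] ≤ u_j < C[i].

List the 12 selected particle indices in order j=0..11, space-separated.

C = [3/53, 8/53, 16/53, 19/53, 23/53, 32/53, 35/53, 42/53, 51/53, 51/53, 1, 1]
j=0: u_0=5/72 ∈ [3/53, 8/53) → index 1
j=1: u_1=11/72 ∈ [8/53, 16/53) → index 2
j=2: u_2=17/72 ∈ [8/53, 16/53) → index 2
j=3: u_3=23/72 ∈ [16/53, 19/53) → index 3
j=4: u_4=29/72 ∈ [19/53, 23/53) → index 4
j=5: u_5=35/72 ∈ [23/53, 32/53) → index 5
j=6: u_6=41/72 ∈ [23/53, 32/53) → index 5
j=7: u_7=47/72 ∈ [32/53, 35/53) → index 6
j=8: u_8=53/72 ∈ [35/53, 42/53) → index 7
j=9: u_9=59/72 ∈ [42/53, 51/53) → index 8
j=10: u_10=65/72 ∈ [42/53, 51/53) → index 8
j=11: u_11=71/72 ∈ [51/53, 1) → index 10

1 2 2 3 4 5 5 6 7 8 8 10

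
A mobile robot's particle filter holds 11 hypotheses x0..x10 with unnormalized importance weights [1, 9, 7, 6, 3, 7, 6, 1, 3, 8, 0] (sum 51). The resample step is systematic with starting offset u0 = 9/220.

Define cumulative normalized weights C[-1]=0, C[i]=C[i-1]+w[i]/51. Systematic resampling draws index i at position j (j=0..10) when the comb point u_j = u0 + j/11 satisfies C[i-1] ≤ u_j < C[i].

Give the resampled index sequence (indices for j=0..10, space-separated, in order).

1 1 2 2 3 4 5 6 7 9 9

C = [1/51, 10/51, 1/3, 23/51, 26/51, 11/17, 13/17, 40/51, 43/51, 1, 1]
j=0: u_0=9/220 ∈ [1/51, 10/51) → index 1
j=1: u_1=29/220 ∈ [1/51, 10/51) → index 1
j=2: u_2=49/220 ∈ [10/51, 1/3) → index 2
j=3: u_3=69/220 ∈ [10/51, 1/3) → index 2
j=4: u_4=89/220 ∈ [1/3, 23/51) → index 3
j=5: u_5=109/220 ∈ [23/51, 26/51) → index 4
j=6: u_6=129/220 ∈ [26/51, 11/17) → index 5
j=7: u_7=149/220 ∈ [11/17, 13/17) → index 6
j=8: u_8=169/220 ∈ [13/17, 40/51) → index 7
j=9: u_9=189/220 ∈ [43/51, 1) → index 9
j=10: u_10=19/20 ∈ [43/51, 1) → index 9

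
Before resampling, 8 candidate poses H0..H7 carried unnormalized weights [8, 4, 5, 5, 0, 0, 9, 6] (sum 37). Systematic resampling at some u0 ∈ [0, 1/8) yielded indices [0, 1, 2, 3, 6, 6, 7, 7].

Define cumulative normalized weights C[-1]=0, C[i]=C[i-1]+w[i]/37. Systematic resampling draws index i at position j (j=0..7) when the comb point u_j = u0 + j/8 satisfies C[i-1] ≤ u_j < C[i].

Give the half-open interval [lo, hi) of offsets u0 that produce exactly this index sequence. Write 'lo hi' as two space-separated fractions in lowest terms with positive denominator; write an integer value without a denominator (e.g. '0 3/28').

C = [8/37, 12/37, 17/37, 22/37, 22/37, 22/37, 31/37, 1]
j=0 picked index 0: u0 ∈ [0, 8/37)
j=1 picked index 1: u0 ∈ [27/296, 59/296)
j=2 picked index 2: u0 ∈ [11/148, 31/148)
j=3 picked index 3: u0 ∈ [25/296, 65/296)
j=4 picked index 6: u0 ∈ [7/74, 25/74)
j=5 picked index 6: u0 ∈ [-9/296, 63/296)
j=6 picked index 7: u0 ∈ [13/148, 1/4)
j=7 picked index 7: u0 ∈ [-11/296, 1/8)
intersection: [7/74, 1/8)

7/74 1/8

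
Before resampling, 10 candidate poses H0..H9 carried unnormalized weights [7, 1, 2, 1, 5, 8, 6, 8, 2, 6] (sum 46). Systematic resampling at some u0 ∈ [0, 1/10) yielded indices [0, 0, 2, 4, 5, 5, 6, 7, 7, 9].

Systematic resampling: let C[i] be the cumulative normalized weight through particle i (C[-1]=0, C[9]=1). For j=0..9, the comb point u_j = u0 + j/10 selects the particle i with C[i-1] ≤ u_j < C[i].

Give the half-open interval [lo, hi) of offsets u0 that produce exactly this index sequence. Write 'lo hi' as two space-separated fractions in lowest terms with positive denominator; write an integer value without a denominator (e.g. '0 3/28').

0 2/115

C = [7/46, 4/23, 5/23, 11/46, 8/23, 12/23, 15/23, 19/23, 20/23, 1]
j=0 picked index 0: u0 ∈ [0, 7/46)
j=1 picked index 0: u0 ∈ [-1/10, 6/115)
j=2 picked index 2: u0 ∈ [-3/115, 2/115)
j=3 picked index 4: u0 ∈ [-7/115, 11/230)
j=4 picked index 5: u0 ∈ [-6/115, 14/115)
j=5 picked index 5: u0 ∈ [-7/46, 1/46)
j=6 picked index 6: u0 ∈ [-9/115, 6/115)
j=7 picked index 7: u0 ∈ [-11/230, 29/230)
j=8 picked index 7: u0 ∈ [-17/115, 3/115)
j=9 picked index 9: u0 ∈ [-7/230, 1/10)
intersection: [0, 2/115)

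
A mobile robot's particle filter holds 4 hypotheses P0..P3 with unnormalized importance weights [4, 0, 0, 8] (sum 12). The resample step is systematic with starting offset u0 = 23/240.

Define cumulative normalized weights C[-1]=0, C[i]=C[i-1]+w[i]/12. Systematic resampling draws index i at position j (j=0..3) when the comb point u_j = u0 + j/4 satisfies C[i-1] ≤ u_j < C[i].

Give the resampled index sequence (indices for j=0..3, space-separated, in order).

0 3 3 3

C = [1/3, 1/3, 1/3, 1]
j=0: u_0=23/240 ∈ [0, 1/3) → index 0
j=1: u_1=83/240 ∈ [1/3, 1) → index 3
j=2: u_2=143/240 ∈ [1/3, 1) → index 3
j=3: u_3=203/240 ∈ [1/3, 1) → index 3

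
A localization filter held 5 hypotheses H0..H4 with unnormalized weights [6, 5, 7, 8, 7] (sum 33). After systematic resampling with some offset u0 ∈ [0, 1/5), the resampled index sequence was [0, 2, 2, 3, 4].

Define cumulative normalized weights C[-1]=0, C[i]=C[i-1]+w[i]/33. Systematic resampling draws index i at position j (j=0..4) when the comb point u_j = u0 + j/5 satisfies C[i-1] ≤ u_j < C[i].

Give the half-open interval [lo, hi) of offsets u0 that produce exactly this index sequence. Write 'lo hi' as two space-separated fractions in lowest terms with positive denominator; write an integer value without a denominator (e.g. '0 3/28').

2/15 8/55

C = [2/11, 1/3, 6/11, 26/33, 1]
j=0 picked index 0: u0 ∈ [0, 2/11)
j=1 picked index 2: u0 ∈ [2/15, 19/55)
j=2 picked index 2: u0 ∈ [-1/15, 8/55)
j=3 picked index 3: u0 ∈ [-3/55, 31/165)
j=4 picked index 4: u0 ∈ [-2/165, 1/5)
intersection: [2/15, 8/55)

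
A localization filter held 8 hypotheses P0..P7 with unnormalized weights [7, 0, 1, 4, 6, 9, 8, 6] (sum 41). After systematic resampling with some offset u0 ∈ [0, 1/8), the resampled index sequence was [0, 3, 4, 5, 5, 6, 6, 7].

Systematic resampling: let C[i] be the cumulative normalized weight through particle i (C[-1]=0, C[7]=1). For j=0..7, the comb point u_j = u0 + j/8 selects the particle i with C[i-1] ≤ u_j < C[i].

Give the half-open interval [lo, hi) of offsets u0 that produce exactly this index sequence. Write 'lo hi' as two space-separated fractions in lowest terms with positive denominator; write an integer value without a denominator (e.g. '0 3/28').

C = [7/41, 7/41, 8/41, 12/41, 18/41, 27/41, 35/41, 1]
j=0 picked index 0: u0 ∈ [0, 7/41)
j=1 picked index 3: u0 ∈ [23/328, 55/328)
j=2 picked index 4: u0 ∈ [7/164, 31/164)
j=3 picked index 5: u0 ∈ [21/328, 93/328)
j=4 picked index 5: u0 ∈ [-5/82, 13/82)
j=5 picked index 6: u0 ∈ [11/328, 75/328)
j=6 picked index 6: u0 ∈ [-15/164, 17/164)
j=7 picked index 7: u0 ∈ [-7/328, 1/8)
intersection: [23/328, 17/164)

23/328 17/164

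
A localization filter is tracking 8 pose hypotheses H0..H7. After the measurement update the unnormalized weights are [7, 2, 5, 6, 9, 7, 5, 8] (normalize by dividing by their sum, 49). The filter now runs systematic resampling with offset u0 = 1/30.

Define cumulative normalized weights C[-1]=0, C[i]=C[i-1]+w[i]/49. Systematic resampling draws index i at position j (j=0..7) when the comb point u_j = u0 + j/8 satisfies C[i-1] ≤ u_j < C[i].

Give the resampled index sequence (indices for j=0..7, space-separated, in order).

0 1 2 4 4 5 6 7

C = [1/7, 9/49, 2/7, 20/49, 29/49, 36/49, 41/49, 1]
j=0: u_0=1/30 ∈ [0, 1/7) → index 0
j=1: u_1=19/120 ∈ [1/7, 9/49) → index 1
j=2: u_2=17/60 ∈ [9/49, 2/7) → index 2
j=3: u_3=49/120 ∈ [20/49, 29/49) → index 4
j=4: u_4=8/15 ∈ [20/49, 29/49) → index 4
j=5: u_5=79/120 ∈ [29/49, 36/49) → index 5
j=6: u_6=47/60 ∈ [36/49, 41/49) → index 6
j=7: u_7=109/120 ∈ [41/49, 1) → index 7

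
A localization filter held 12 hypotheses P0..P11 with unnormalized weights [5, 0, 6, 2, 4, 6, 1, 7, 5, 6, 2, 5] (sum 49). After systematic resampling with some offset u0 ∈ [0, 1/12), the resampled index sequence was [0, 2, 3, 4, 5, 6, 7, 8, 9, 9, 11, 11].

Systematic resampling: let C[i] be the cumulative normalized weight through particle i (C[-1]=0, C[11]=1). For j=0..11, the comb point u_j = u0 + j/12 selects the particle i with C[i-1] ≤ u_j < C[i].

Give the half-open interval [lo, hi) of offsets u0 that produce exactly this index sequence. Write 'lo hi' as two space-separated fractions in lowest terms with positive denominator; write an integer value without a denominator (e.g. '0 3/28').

10/147 43/588

C = [5/49, 5/49, 11/49, 13/49, 17/49, 23/49, 24/49, 31/49, 36/49, 6/7, 44/49, 1]
j=0 picked index 0: u0 ∈ [0, 5/49)
j=1 picked index 2: u0 ∈ [11/588, 83/588)
j=2 picked index 3: u0 ∈ [17/294, 29/294)
j=3 picked index 4: u0 ∈ [3/196, 19/196)
j=4 picked index 5: u0 ∈ [2/147, 20/147)
j=5 picked index 6: u0 ∈ [31/588, 43/588)
j=6 picked index 7: u0 ∈ [-1/98, 13/98)
j=7 picked index 8: u0 ∈ [29/588, 89/588)
j=8 picked index 9: u0 ∈ [10/147, 4/21)
j=9 picked index 9: u0 ∈ [-3/196, 3/28)
j=10 picked index 11: u0 ∈ [19/294, 1/6)
j=11 picked index 11: u0 ∈ [-11/588, 1/12)
intersection: [10/147, 43/588)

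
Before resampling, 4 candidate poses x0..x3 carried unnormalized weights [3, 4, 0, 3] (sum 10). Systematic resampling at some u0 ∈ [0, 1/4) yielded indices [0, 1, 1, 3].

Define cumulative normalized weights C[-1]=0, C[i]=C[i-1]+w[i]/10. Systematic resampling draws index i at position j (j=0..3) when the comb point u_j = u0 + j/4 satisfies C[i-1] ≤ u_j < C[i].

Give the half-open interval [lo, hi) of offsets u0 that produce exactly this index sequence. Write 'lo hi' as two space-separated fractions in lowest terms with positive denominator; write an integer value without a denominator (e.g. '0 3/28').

1/20 1/5

C = [3/10, 7/10, 7/10, 1]
j=0 picked index 0: u0 ∈ [0, 3/10)
j=1 picked index 1: u0 ∈ [1/20, 9/20)
j=2 picked index 1: u0 ∈ [-1/5, 1/5)
j=3 picked index 3: u0 ∈ [-1/20, 1/4)
intersection: [1/20, 1/5)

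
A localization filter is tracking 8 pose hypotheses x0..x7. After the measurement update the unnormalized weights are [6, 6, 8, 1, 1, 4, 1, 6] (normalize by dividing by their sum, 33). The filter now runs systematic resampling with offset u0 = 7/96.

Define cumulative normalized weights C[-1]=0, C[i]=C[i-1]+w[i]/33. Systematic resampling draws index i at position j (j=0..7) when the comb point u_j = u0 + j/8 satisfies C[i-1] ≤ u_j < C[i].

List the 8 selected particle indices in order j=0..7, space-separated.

0 1 1 2 2 5 7 7

C = [2/11, 4/11, 20/33, 7/11, 2/3, 26/33, 9/11, 1]
j=0: u_0=7/96 ∈ [0, 2/11) → index 0
j=1: u_1=19/96 ∈ [2/11, 4/11) → index 1
j=2: u_2=31/96 ∈ [2/11, 4/11) → index 1
j=3: u_3=43/96 ∈ [4/11, 20/33) → index 2
j=4: u_4=55/96 ∈ [4/11, 20/33) → index 2
j=5: u_5=67/96 ∈ [2/3, 26/33) → index 5
j=6: u_6=79/96 ∈ [9/11, 1) → index 7
j=7: u_7=91/96 ∈ [9/11, 1) → index 7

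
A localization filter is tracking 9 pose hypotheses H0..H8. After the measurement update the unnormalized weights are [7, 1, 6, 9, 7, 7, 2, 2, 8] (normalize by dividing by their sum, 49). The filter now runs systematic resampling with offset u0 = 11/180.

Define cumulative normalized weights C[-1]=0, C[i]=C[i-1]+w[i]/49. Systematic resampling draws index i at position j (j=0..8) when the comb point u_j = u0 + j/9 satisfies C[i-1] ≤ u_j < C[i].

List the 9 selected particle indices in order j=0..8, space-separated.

C = [1/7, 8/49, 2/7, 23/49, 30/49, 37/49, 39/49, 41/49, 1]
j=0: u_0=11/180 ∈ [0, 1/7) → index 0
j=1: u_1=31/180 ∈ [8/49, 2/7) → index 2
j=2: u_2=17/60 ∈ [8/49, 2/7) → index 2
j=3: u_3=71/180 ∈ [2/7, 23/49) → index 3
j=4: u_4=91/180 ∈ [23/49, 30/49) → index 4
j=5: u_5=37/60 ∈ [30/49, 37/49) → index 5
j=6: u_6=131/180 ∈ [30/49, 37/49) → index 5
j=7: u_7=151/180 ∈ [41/49, 1) → index 8
j=8: u_8=19/20 ∈ [41/49, 1) → index 8

0 2 2 3 4 5 5 8 8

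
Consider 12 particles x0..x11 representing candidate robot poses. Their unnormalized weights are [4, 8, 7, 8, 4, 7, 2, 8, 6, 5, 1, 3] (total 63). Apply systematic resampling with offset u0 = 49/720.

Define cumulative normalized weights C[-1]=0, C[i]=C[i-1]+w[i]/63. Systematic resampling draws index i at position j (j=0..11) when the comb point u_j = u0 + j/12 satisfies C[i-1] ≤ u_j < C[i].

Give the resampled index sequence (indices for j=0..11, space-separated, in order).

1 1 2 3 3 4 5 7 7 8 9 11

C = [4/63, 4/21, 19/63, 3/7, 31/63, 38/63, 40/63, 16/21, 6/7, 59/63, 20/21, 1]
j=0: u_0=49/720 ∈ [4/63, 4/21) → index 1
j=1: u_1=109/720 ∈ [4/63, 4/21) → index 1
j=2: u_2=169/720 ∈ [4/21, 19/63) → index 2
j=3: u_3=229/720 ∈ [19/63, 3/7) → index 3
j=4: u_4=289/720 ∈ [19/63, 3/7) → index 3
j=5: u_5=349/720 ∈ [3/7, 31/63) → index 4
j=6: u_6=409/720 ∈ [31/63, 38/63) → index 5
j=7: u_7=469/720 ∈ [40/63, 16/21) → index 7
j=8: u_8=529/720 ∈ [40/63, 16/21) → index 7
j=9: u_9=589/720 ∈ [16/21, 6/7) → index 8
j=10: u_10=649/720 ∈ [6/7, 59/63) → index 9
j=11: u_11=709/720 ∈ [20/21, 1) → index 11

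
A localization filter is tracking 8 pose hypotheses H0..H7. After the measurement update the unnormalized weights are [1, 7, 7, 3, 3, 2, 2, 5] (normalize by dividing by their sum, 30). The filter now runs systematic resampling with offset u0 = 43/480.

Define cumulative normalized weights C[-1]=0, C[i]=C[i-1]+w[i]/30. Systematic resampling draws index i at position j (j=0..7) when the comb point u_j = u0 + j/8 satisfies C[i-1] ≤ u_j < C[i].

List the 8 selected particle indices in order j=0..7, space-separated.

1 1 2 2 3 5 7 7

C = [1/30, 4/15, 1/2, 3/5, 7/10, 23/30, 5/6, 1]
j=0: u_0=43/480 ∈ [1/30, 4/15) → index 1
j=1: u_1=103/480 ∈ [1/30, 4/15) → index 1
j=2: u_2=163/480 ∈ [4/15, 1/2) → index 2
j=3: u_3=223/480 ∈ [4/15, 1/2) → index 2
j=4: u_4=283/480 ∈ [1/2, 3/5) → index 3
j=5: u_5=343/480 ∈ [7/10, 23/30) → index 5
j=6: u_6=403/480 ∈ [5/6, 1) → index 7
j=7: u_7=463/480 ∈ [5/6, 1) → index 7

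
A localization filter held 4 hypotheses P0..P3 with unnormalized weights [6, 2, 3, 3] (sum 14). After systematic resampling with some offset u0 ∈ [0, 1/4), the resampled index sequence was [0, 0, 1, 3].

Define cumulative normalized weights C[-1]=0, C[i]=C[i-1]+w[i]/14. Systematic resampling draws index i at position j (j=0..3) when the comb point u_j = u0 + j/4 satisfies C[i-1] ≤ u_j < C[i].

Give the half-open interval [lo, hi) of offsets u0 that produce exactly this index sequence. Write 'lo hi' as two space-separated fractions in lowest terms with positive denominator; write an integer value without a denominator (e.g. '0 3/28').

C = [3/7, 4/7, 11/14, 1]
j=0 picked index 0: u0 ∈ [0, 3/7)
j=1 picked index 0: u0 ∈ [-1/4, 5/28)
j=2 picked index 1: u0 ∈ [-1/14, 1/14)
j=3 picked index 3: u0 ∈ [1/28, 1/4)
intersection: [1/28, 1/14)

1/28 1/14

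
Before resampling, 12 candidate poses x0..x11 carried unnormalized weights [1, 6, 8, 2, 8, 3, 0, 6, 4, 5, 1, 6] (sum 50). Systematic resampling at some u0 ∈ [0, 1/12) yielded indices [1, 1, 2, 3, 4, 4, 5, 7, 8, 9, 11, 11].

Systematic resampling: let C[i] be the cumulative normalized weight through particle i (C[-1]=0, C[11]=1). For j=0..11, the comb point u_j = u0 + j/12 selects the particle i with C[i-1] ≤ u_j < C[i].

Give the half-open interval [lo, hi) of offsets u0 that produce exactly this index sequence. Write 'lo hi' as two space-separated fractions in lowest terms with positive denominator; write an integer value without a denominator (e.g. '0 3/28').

C = [1/50, 7/50, 3/10, 17/50, 1/2, 14/25, 14/25, 17/25, 19/25, 43/50, 22/25, 1]
j=0 picked index 1: u0 ∈ [1/50, 7/50)
j=1 picked index 1: u0 ∈ [-19/300, 17/300)
j=2 picked index 2: u0 ∈ [-2/75, 2/15)
j=3 picked index 3: u0 ∈ [1/20, 9/100)
j=4 picked index 4: u0 ∈ [1/150, 1/6)
j=5 picked index 4: u0 ∈ [-23/300, 1/12)
j=6 picked index 5: u0 ∈ [0, 3/50)
j=7 picked index 7: u0 ∈ [-7/300, 29/300)
j=8 picked index 8: u0 ∈ [1/75, 7/75)
j=9 picked index 9: u0 ∈ [1/100, 11/100)
j=10 picked index 11: u0 ∈ [7/150, 1/6)
j=11 picked index 11: u0 ∈ [-11/300, 1/12)
intersection: [1/20, 17/300)

1/20 17/300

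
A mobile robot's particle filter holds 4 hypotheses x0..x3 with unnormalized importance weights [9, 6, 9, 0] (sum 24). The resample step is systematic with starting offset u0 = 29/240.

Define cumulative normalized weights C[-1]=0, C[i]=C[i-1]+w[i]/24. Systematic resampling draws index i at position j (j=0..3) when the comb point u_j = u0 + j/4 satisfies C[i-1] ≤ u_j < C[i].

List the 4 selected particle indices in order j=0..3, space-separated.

0 0 1 2

C = [3/8, 5/8, 1, 1]
j=0: u_0=29/240 ∈ [0, 3/8) → index 0
j=1: u_1=89/240 ∈ [0, 3/8) → index 0
j=2: u_2=149/240 ∈ [3/8, 5/8) → index 1
j=3: u_3=209/240 ∈ [5/8, 1) → index 2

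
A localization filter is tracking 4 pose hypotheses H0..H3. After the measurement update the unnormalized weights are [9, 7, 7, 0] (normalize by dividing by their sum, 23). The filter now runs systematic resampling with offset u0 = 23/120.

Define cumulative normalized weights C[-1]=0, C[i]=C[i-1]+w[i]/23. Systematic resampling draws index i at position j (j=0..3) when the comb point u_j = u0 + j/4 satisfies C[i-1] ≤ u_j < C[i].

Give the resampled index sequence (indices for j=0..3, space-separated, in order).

0 1 1 2

C = [9/23, 16/23, 1, 1]
j=0: u_0=23/120 ∈ [0, 9/23) → index 0
j=1: u_1=53/120 ∈ [9/23, 16/23) → index 1
j=2: u_2=83/120 ∈ [9/23, 16/23) → index 1
j=3: u_3=113/120 ∈ [16/23, 1) → index 2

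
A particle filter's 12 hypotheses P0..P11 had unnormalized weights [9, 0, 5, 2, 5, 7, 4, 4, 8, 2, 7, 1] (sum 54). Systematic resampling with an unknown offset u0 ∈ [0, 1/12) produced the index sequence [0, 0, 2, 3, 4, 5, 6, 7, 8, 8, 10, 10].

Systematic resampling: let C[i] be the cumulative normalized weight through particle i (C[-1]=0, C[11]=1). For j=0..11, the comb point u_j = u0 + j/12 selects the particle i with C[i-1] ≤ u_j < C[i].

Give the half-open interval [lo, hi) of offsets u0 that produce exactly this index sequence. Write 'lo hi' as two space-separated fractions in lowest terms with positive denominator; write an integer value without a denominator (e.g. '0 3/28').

C = [1/6, 1/6, 7/27, 8/27, 7/18, 14/27, 16/27, 2/3, 22/27, 23/27, 53/54, 1]
j=0 picked index 0: u0 ∈ [0, 1/6)
j=1 picked index 0: u0 ∈ [-1/12, 1/12)
j=2 picked index 2: u0 ∈ [0, 5/54)
j=3 picked index 3: u0 ∈ [1/108, 5/108)
j=4 picked index 4: u0 ∈ [-1/27, 1/18)
j=5 picked index 5: u0 ∈ [-1/36, 11/108)
j=6 picked index 6: u0 ∈ [1/54, 5/54)
j=7 picked index 7: u0 ∈ [1/108, 1/12)
j=8 picked index 8: u0 ∈ [0, 4/27)
j=9 picked index 8: u0 ∈ [-1/12, 7/108)
j=10 picked index 10: u0 ∈ [1/54, 4/27)
j=11 picked index 10: u0 ∈ [-7/108, 7/108)
intersection: [1/54, 5/108)

1/54 5/108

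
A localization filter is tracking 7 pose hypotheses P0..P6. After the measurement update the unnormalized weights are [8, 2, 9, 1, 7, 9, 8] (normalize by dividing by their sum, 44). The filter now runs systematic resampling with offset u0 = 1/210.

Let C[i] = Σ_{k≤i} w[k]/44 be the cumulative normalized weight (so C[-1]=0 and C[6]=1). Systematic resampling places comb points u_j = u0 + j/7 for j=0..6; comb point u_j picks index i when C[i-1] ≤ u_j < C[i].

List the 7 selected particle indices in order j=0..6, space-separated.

C = [2/11, 5/22, 19/44, 5/11, 27/44, 9/11, 1]
j=0: u_0=1/210 ∈ [0, 2/11) → index 0
j=1: u_1=31/210 ∈ [0, 2/11) → index 0
j=2: u_2=61/210 ∈ [5/22, 19/44) → index 2
j=3: u_3=13/30 ∈ [19/44, 5/11) → index 3
j=4: u_4=121/210 ∈ [5/11, 27/44) → index 4
j=5: u_5=151/210 ∈ [27/44, 9/11) → index 5
j=6: u_6=181/210 ∈ [9/11, 1) → index 6

0 0 2 3 4 5 6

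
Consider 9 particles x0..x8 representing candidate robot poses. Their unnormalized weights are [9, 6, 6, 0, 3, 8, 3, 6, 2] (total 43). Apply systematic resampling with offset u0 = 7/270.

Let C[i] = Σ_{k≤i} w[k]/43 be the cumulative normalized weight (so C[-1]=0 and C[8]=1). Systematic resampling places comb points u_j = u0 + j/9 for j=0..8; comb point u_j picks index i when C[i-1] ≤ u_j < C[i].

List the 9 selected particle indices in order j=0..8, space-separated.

0 0 1 2 2 5 5 6 7

C = [9/43, 15/43, 21/43, 21/43, 24/43, 32/43, 35/43, 41/43, 1]
j=0: u_0=7/270 ∈ [0, 9/43) → index 0
j=1: u_1=37/270 ∈ [0, 9/43) → index 0
j=2: u_2=67/270 ∈ [9/43, 15/43) → index 1
j=3: u_3=97/270 ∈ [15/43, 21/43) → index 2
j=4: u_4=127/270 ∈ [15/43, 21/43) → index 2
j=5: u_5=157/270 ∈ [24/43, 32/43) → index 5
j=6: u_6=187/270 ∈ [24/43, 32/43) → index 5
j=7: u_7=217/270 ∈ [32/43, 35/43) → index 6
j=8: u_8=247/270 ∈ [35/43, 41/43) → index 7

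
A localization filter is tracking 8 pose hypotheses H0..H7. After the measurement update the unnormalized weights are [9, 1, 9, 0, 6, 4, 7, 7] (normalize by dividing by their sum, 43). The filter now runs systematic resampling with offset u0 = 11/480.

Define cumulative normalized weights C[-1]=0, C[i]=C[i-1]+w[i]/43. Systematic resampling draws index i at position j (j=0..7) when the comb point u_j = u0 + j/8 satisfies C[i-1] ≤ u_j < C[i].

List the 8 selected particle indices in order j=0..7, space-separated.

0 0 2 2 4 5 6 7

C = [9/43, 10/43, 19/43, 19/43, 25/43, 29/43, 36/43, 1]
j=0: u_0=11/480 ∈ [0, 9/43) → index 0
j=1: u_1=71/480 ∈ [0, 9/43) → index 0
j=2: u_2=131/480 ∈ [10/43, 19/43) → index 2
j=3: u_3=191/480 ∈ [10/43, 19/43) → index 2
j=4: u_4=251/480 ∈ [19/43, 25/43) → index 4
j=5: u_5=311/480 ∈ [25/43, 29/43) → index 5
j=6: u_6=371/480 ∈ [29/43, 36/43) → index 6
j=7: u_7=431/480 ∈ [36/43, 1) → index 7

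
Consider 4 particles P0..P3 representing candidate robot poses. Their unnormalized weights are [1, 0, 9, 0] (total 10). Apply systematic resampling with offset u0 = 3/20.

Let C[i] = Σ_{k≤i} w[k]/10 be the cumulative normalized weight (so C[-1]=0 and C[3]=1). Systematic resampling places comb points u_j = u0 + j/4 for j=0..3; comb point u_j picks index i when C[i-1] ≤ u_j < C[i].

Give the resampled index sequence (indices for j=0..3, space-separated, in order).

C = [1/10, 1/10, 1, 1]
j=0: u_0=3/20 ∈ [1/10, 1) → index 2
j=1: u_1=2/5 ∈ [1/10, 1) → index 2
j=2: u_2=13/20 ∈ [1/10, 1) → index 2
j=3: u_3=9/10 ∈ [1/10, 1) → index 2

2 2 2 2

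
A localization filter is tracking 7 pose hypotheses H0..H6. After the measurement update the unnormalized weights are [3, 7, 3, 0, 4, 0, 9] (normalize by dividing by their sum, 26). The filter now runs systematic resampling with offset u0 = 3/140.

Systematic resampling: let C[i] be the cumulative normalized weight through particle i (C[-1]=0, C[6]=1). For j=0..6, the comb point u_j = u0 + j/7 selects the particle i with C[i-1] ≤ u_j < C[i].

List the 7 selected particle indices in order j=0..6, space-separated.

C = [3/26, 5/13, 1/2, 1/2, 17/26, 17/26, 1]
j=0: u_0=3/140 ∈ [0, 3/26) → index 0
j=1: u_1=23/140 ∈ [3/26, 5/13) → index 1
j=2: u_2=43/140 ∈ [3/26, 5/13) → index 1
j=3: u_3=9/20 ∈ [5/13, 1/2) → index 2
j=4: u_4=83/140 ∈ [1/2, 17/26) → index 4
j=5: u_5=103/140 ∈ [17/26, 1) → index 6
j=6: u_6=123/140 ∈ [17/26, 1) → index 6

0 1 1 2 4 6 6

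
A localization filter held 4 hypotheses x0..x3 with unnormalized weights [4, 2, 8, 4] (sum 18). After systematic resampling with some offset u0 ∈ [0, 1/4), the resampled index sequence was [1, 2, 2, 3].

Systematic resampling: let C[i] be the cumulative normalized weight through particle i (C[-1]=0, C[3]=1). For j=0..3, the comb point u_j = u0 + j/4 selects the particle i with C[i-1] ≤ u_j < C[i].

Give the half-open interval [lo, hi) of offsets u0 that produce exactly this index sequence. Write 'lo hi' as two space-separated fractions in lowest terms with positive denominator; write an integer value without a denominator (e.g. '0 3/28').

2/9 1/4

C = [2/9, 1/3, 7/9, 1]
j=0 picked index 1: u0 ∈ [2/9, 1/3)
j=1 picked index 2: u0 ∈ [1/12, 19/36)
j=2 picked index 2: u0 ∈ [-1/6, 5/18)
j=3 picked index 3: u0 ∈ [1/36, 1/4)
intersection: [2/9, 1/4)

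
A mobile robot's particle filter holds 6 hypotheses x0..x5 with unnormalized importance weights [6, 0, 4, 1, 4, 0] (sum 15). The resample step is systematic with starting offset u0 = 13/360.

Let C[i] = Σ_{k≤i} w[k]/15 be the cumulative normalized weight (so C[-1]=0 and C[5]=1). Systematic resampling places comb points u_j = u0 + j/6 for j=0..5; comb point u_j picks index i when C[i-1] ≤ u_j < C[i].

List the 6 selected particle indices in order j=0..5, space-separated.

0 0 0 2 3 4

C = [2/5, 2/5, 2/3, 11/15, 1, 1]
j=0: u_0=13/360 ∈ [0, 2/5) → index 0
j=1: u_1=73/360 ∈ [0, 2/5) → index 0
j=2: u_2=133/360 ∈ [0, 2/5) → index 0
j=3: u_3=193/360 ∈ [2/5, 2/3) → index 2
j=4: u_4=253/360 ∈ [2/3, 11/15) → index 3
j=5: u_5=313/360 ∈ [11/15, 1) → index 4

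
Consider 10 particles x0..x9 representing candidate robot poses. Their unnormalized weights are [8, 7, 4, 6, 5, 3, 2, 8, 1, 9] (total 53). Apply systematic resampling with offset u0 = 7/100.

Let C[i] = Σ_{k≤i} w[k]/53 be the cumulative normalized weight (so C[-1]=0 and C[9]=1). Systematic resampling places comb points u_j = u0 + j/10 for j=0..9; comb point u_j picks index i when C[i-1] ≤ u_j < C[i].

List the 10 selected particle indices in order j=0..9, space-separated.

C = [8/53, 15/53, 19/53, 25/53, 30/53, 33/53, 35/53, 43/53, 44/53, 1]
j=0: u_0=7/100 ∈ [0, 8/53) → index 0
j=1: u_1=17/100 ∈ [8/53, 15/53) → index 1
j=2: u_2=27/100 ∈ [8/53, 15/53) → index 1
j=3: u_3=37/100 ∈ [19/53, 25/53) → index 3
j=4: u_4=47/100 ∈ [19/53, 25/53) → index 3
j=5: u_5=57/100 ∈ [30/53, 33/53) → index 5
j=6: u_6=67/100 ∈ [35/53, 43/53) → index 7
j=7: u_7=77/100 ∈ [35/53, 43/53) → index 7
j=8: u_8=87/100 ∈ [44/53, 1) → index 9
j=9: u_9=97/100 ∈ [44/53, 1) → index 9

0 1 1 3 3 5 7 7 9 9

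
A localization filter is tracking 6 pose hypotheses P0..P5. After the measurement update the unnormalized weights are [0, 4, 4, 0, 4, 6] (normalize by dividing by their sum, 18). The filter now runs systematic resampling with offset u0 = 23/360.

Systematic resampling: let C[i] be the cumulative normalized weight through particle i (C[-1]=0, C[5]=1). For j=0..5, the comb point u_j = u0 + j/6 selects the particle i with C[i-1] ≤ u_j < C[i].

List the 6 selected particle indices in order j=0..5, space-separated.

C = [0, 2/9, 4/9, 4/9, 2/3, 1]
j=0: u_0=23/360 ∈ [0, 2/9) → index 1
j=1: u_1=83/360 ∈ [2/9, 4/9) → index 2
j=2: u_2=143/360 ∈ [2/9, 4/9) → index 2
j=3: u_3=203/360 ∈ [4/9, 2/3) → index 4
j=4: u_4=263/360 ∈ [2/3, 1) → index 5
j=5: u_5=323/360 ∈ [2/3, 1) → index 5

1 2 2 4 5 5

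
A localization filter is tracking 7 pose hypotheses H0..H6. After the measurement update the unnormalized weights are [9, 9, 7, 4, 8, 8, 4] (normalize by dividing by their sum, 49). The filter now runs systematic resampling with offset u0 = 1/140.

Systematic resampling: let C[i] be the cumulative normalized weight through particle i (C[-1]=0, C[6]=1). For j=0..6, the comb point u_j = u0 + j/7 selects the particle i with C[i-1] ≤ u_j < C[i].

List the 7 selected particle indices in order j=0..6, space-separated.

C = [9/49, 18/49, 25/49, 29/49, 37/49, 45/49, 1]
j=0: u_0=1/140 ∈ [0, 9/49) → index 0
j=1: u_1=3/20 ∈ [0, 9/49) → index 0
j=2: u_2=41/140 ∈ [9/49, 18/49) → index 1
j=3: u_3=61/140 ∈ [18/49, 25/49) → index 2
j=4: u_4=81/140 ∈ [25/49, 29/49) → index 3
j=5: u_5=101/140 ∈ [29/49, 37/49) → index 4
j=6: u_6=121/140 ∈ [37/49, 45/49) → index 5

0 0 1 2 3 4 5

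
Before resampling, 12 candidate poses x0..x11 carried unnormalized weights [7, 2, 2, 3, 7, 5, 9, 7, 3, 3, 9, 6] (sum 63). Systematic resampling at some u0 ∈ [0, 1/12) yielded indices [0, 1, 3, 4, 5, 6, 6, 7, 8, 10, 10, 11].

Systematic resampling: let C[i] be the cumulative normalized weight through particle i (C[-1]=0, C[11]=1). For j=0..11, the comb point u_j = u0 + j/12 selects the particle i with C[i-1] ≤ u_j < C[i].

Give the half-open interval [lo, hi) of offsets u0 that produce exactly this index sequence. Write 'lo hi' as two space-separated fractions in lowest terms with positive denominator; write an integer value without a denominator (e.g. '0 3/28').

C = [1/9, 1/7, 11/63, 2/9, 1/3, 26/63, 5/9, 2/3, 5/7, 16/21, 19/21, 1]
j=0 picked index 0: u0 ∈ [0, 1/9)
j=1 picked index 1: u0 ∈ [1/36, 5/84)
j=2 picked index 3: u0 ∈ [1/126, 1/18)
j=3 picked index 4: u0 ∈ [-1/36, 1/12)
j=4 picked index 5: u0 ∈ [0, 5/63)
j=5 picked index 6: u0 ∈ [-1/252, 5/36)
j=6 picked index 6: u0 ∈ [-11/126, 1/18)
j=7 picked index 7: u0 ∈ [-1/36, 1/12)
j=8 picked index 8: u0 ∈ [0, 1/21)
j=9 picked index 10: u0 ∈ [1/84, 13/84)
j=10 picked index 10: u0 ∈ [-1/14, 1/14)
j=11 picked index 11: u0 ∈ [-1/84, 1/12)
intersection: [1/36, 1/21)

1/36 1/21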